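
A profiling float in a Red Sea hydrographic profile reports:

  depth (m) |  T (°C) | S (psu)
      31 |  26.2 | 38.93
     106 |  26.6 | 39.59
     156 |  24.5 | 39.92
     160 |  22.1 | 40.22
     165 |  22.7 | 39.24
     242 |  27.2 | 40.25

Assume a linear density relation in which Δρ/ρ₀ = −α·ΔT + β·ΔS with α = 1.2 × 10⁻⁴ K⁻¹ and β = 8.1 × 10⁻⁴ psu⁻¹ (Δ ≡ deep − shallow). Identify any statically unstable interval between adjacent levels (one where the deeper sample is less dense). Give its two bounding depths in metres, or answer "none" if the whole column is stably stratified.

Evaluate Δρ/ρ₀ = −αΔT + βΔS across each adjacent pair:
  31–106 m: −αΔT+βΔS = −(1.2 × 10⁻⁴)(+0.4)+(8.1 × 10⁻⁴)(+0.66) = 4.9 × 10⁻⁴ → stable
  106–156 m: −αΔT+βΔS = −(1.2 × 10⁻⁴)(-2.1)+(8.1 × 10⁻⁴)(+0.33) = 5.2 × 10⁻⁴ → stable
  156–160 m: −αΔT+βΔS = −(1.2 × 10⁻⁴)(-2.4)+(8.1 × 10⁻⁴)(+0.30) = 5.3 × 10⁻⁴ → stable
  160–165 m: −αΔT+βΔS = −(1.2 × 10⁻⁴)(+0.6)+(8.1 × 10⁻⁴)(-0.98) = -8.7 × 10⁻⁴ → UNSTABLE
  165–242 m: −αΔT+βΔS = −(1.2 × 10⁻⁴)(+4.5)+(8.1 × 10⁻⁴)(+1.01) = 2.8 × 10⁻⁴ → stable
The 160–165 m interval has Δρ < 0: lighter water underlies denser water.

160–165 m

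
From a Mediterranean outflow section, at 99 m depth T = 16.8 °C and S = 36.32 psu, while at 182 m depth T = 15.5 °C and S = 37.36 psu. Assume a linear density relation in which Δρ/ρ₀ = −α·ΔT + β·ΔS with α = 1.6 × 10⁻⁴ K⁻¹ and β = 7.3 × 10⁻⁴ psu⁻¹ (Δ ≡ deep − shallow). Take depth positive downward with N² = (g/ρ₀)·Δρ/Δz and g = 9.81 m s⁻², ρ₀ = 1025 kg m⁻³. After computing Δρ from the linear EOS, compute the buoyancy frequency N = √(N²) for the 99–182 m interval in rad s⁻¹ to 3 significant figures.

0.0107 rad s⁻¹

ΔT = -1.3 K, ΔS = +1.04 psu (deep − shallow).
Δρ/ρ₀ = −αΔT + βΔS = 2.08 × 10⁻⁴ + 7.592 × 10⁻⁴ = 9.672 × 10⁻⁴, so Δρ ≈ 0.9914 kg m⁻³.
N² = (g/ρ₀)·Δρ/Δz = g·(Δρ/ρ₀)/Δz = 9.81 × 9.672 × 10⁻⁴ / 83 = 1.1432 × 10⁻⁴ s⁻².
N = √(1.1432 × 10⁻⁴) = 0.010692 rad s⁻¹ ≈ 0.0107 rad s⁻¹.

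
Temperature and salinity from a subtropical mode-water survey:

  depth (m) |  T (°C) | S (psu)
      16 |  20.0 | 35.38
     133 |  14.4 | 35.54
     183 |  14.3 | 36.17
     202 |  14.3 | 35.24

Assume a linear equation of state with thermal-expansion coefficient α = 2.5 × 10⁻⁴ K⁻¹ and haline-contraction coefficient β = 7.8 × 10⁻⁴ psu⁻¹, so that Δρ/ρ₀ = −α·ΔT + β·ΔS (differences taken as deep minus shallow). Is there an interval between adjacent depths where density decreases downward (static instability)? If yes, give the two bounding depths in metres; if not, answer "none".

183–202 m

Evaluate Δρ/ρ₀ = −αΔT + βΔS across each adjacent pair:
  16–133 m: −αΔT+βΔS = −(2.5 × 10⁻⁴)(-5.6)+(7.8 × 10⁻⁴)(+0.16) = 1.5 × 10⁻³ → stable
  133–183 m: −αΔT+βΔS = −(2.5 × 10⁻⁴)(-0.1)+(7.8 × 10⁻⁴)(+0.63) = 5.2 × 10⁻⁴ → stable
  183–202 m: −αΔT+βΔS = −(2.5 × 10⁻⁴)(+0.0)+(7.8 × 10⁻⁴)(-0.93) = -7.3 × 10⁻⁴ → UNSTABLE
The 183–202 m interval has Δρ < 0: lighter water underlies denser water.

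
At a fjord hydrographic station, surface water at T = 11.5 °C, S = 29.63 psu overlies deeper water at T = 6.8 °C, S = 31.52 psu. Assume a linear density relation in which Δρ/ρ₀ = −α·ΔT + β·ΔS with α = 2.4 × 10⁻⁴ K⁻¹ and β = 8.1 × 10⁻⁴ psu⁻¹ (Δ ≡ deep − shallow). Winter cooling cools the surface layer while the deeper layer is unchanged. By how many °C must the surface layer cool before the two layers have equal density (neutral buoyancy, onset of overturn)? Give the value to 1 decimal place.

11.1 °C

Neutral buoyancy requires Δρ = 0, i.e. −α(T_deep − T_surf′) + β(S_deep − S_surf) = 0.
T_surf′ = T_deep − (β/α)·ΔS = 6.8 − (8.1 × 10⁻⁴/2.4 × 10⁻⁴)·(+1.89) = 0.421 °C.
Cooling required: 11.5 − (0.421) = 11.079 °C.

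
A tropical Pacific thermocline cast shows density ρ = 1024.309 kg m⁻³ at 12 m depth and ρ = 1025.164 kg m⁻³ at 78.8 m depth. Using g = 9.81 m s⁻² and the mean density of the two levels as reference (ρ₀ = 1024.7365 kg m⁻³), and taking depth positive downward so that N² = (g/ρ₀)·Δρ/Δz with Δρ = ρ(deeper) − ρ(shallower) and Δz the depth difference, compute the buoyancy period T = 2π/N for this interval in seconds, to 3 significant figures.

Δρ = 1025.164 − 1024.309 = 0.855 kg m⁻³ over Δz = 78.8 − 12 = 66.8 m.
N² = (9.81/1024.7365) × (0.855/66.8) = 1.2253 × 10⁻⁴ s⁻².
N = √(1.2253 × 10⁻⁴) = 0.011069 rad s⁻¹, so T = 2π/N = 567.64 s ≈ 568 s.

568 s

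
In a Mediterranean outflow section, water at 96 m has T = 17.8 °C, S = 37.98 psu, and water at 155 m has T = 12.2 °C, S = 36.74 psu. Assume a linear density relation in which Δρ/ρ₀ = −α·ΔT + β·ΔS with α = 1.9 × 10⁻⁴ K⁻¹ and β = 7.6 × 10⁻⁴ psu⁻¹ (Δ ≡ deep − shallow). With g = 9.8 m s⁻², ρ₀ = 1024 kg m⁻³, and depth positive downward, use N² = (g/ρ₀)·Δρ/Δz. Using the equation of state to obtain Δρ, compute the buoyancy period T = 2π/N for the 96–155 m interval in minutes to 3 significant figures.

23.3 min

ΔT = -5.6 K, ΔS = -1.24 psu (deep − shallow).
Δρ/ρ₀ = −αΔT + βΔS = 1.064 × 10⁻³ − 9.424 × 10⁻⁴ = 1.216 × 10⁻⁴, so Δρ ≈ 0.1245 kg m⁻³.
N² = (g/ρ₀)·Δρ/Δz = g·(Δρ/ρ₀)/Δz = 9.8 × 1.216 × 10⁻⁴ / 59 = 2.0198 × 10⁻⁵ s⁻².
N = √(2.0198 × 10⁻⁵) = 4.4942 × 10⁻³ rad s⁻¹ → T = 2π/N = 1.3981 × 10³ s = 23.302 min ≈ 23.3 min.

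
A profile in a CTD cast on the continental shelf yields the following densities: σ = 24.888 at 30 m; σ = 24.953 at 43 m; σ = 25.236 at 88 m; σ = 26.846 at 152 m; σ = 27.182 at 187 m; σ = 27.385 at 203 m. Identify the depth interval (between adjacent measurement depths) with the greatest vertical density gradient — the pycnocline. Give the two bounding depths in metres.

Compute the density gradient over each adjacent pair:
  30–43 m: Δρ/Δz = 0.065/13 = 5.0 × 10⁻³ kg m⁻⁴
  43–88 m: Δρ/Δz = 0.283/45 = 6.3 × 10⁻³ kg m⁻⁴
  88–152 m: Δρ/Δz = 1.610/64 = 0.025 kg m⁻⁴
  152–187 m: Δρ/Δz = 0.336/35 = 9.6 × 10⁻³ kg m⁻⁴
  187–203 m: Δρ/Δz = 0.203/16 = 0.013 kg m⁻⁴
The largest gradient is in the 88–152 m interval — the pycnocline.

88–152 m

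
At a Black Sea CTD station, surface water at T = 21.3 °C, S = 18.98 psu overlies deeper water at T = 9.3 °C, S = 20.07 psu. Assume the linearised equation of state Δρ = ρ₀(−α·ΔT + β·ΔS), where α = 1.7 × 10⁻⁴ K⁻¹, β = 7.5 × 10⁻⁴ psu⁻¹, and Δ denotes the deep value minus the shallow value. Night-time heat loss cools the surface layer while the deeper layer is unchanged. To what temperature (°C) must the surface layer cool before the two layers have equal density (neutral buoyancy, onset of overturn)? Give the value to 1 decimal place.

Neutral buoyancy requires Δρ = 0, i.e. −α(T_deep − T_surf′) + β(S_deep − S_surf) = 0.
T_surf′ = T_deep − (β/α)·ΔS = 9.3 − (7.5 × 10⁻⁴/1.7 × 10⁻⁴)·(+1.09) = 4.491 °C.
Cooling required: 21.3 − (4.491) = 16.809 °C.

4.5 °C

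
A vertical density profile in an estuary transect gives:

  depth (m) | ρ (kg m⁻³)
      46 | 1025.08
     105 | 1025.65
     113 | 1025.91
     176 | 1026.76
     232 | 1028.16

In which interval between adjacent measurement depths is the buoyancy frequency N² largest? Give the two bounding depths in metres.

Compute the density gradient over each adjacent pair:
  46–105 m: Δρ/Δz = 0.57/59 = 9.7 × 10⁻³ kg m⁻⁴
  105–113 m: Δρ/Δz = 0.26/8 = 0.033 kg m⁻⁴
  113–176 m: Δρ/Δz = 0.85/63 = 0.013 kg m⁻⁴
  176–232 m: Δρ/Δz = 1.40/56 = 0.025 kg m⁻⁴
The largest gradient is in the 105–113 m interval — the pycnocline.

105–113 m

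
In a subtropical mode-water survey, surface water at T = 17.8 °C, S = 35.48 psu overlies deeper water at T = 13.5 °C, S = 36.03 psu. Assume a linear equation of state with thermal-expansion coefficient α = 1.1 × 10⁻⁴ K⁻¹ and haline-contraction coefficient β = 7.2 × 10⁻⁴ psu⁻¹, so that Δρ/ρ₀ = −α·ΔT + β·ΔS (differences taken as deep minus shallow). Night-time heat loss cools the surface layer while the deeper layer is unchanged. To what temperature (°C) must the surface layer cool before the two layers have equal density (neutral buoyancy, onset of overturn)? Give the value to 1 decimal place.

Neutral buoyancy requires Δρ = 0, i.e. −α(T_deep − T_surf′) + β(S_deep − S_surf) = 0.
T_surf′ = T_deep − (β/α)·ΔS = 13.5 − (7.2 × 10⁻⁴/1.1 × 10⁻⁴)·(+0.55) = 9.900 °C.
Cooling required: 17.8 − (9.900) = 7.900 °C.

9.9 °C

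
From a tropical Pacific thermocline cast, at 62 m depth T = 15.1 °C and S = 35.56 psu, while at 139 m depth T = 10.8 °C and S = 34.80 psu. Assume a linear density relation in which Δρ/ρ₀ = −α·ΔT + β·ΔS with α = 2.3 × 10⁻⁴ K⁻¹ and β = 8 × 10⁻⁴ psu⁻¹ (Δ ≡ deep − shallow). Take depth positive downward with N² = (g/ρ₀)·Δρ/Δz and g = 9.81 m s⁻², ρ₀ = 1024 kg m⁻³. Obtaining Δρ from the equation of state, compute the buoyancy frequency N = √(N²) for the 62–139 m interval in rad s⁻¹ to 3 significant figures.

6.97 × 10⁻³ rad s⁻¹

ΔT = -4.3 K, ΔS = -0.76 psu (deep − shallow).
Δρ/ρ₀ = −αΔT + βΔS = 9.89 × 10⁻⁴ − 6.08 × 10⁻⁴ = 3.81 × 10⁻⁴, so Δρ ≈ 0.3901 kg m⁻³.
N² = (g/ρ₀)·Δρ/Δz = g·(Δρ/ρ₀)/Δz = 9.81 × 3.81 × 10⁻⁴ / 77 = 4.8540 × 10⁻⁵ s⁻².
N = √(4.8540 × 10⁻⁵) = 6.9671 × 10⁻³ rad s⁻¹ ≈ 6.97 × 10⁻³ rad s⁻¹.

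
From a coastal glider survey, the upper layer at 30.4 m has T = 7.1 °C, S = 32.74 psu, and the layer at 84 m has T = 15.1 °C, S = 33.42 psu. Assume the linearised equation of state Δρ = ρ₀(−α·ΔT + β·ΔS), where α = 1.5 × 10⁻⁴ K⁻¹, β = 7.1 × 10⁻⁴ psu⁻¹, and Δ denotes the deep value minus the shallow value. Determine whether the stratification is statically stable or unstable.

ΔT = 15.1 − 7.1 = +8.0 K and ΔS = 33.42 − 32.74 = +0.68 psu (deep − shallow).
−αΔT = -1.20 × 10⁻³; βΔS = 4.828 × 10⁻⁴; sum Δρ/ρ₀ = -7.172 × 10⁻⁴.
Δρ/ρ₀ < 0, so Δρ < 0: deeper water is lighter → statically unstable; the column would overturn.

unstable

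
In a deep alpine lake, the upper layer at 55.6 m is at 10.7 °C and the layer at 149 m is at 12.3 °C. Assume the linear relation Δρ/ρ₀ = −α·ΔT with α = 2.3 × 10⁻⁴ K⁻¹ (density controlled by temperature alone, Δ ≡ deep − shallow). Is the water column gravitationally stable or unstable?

unstable

ΔT = 12.3 − 10.7 = +1.6 K, so Δρ/ρ₀ = −αΔT = -3.68 × 10⁻⁴.
Δρ/ρ₀ < 0, so Δρ < 0: deeper water is lighter → statically unstable; the column would overturn.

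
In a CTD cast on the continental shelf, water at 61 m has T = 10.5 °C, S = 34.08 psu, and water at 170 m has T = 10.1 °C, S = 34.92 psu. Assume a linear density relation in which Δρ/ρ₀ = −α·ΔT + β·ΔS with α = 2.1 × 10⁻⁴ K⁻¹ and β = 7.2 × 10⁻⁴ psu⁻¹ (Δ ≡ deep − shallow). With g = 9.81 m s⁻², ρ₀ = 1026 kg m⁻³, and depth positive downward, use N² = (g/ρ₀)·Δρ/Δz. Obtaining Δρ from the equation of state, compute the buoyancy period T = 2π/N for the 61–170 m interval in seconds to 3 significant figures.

798 s

ΔT = -0.4 K, ΔS = +0.84 psu (deep − shallow).
Δρ/ρ₀ = −αΔT + βΔS = 8.40 × 10⁻⁵ + 6.048 × 10⁻⁴ = 6.888 × 10⁻⁴, so Δρ ≈ 0.7067 kg m⁻³.
N² = (g/ρ₀)·Δρ/Δz = g·(Δρ/ρ₀)/Δz = 9.81 × 6.888 × 10⁻⁴ / 109 = 6.1992 × 10⁻⁵ s⁻².
N = √(6.1992 × 10⁻⁵) = 7.8735 × 10⁻³ rad s⁻¹ → T = 2π/N = 798.02 s ≈ 798 s.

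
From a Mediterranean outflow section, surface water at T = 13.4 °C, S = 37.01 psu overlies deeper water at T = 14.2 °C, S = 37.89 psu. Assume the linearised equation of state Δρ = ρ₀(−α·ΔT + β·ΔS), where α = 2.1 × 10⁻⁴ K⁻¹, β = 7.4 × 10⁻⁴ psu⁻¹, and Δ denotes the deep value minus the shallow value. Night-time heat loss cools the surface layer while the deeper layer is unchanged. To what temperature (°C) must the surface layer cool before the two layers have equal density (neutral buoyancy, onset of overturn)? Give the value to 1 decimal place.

Neutral buoyancy requires Δρ = 0, i.e. −α(T_deep − T_surf′) + β(S_deep − S_surf) = 0.
T_surf′ = T_deep − (β/α)·ΔS = 14.2 − (7.4 × 10⁻⁴/2.1 × 10⁻⁴)·(+0.88) = 11.099 °C.
Cooling required: 13.4 − (11.099) = 2.301 °C.

11.1 °C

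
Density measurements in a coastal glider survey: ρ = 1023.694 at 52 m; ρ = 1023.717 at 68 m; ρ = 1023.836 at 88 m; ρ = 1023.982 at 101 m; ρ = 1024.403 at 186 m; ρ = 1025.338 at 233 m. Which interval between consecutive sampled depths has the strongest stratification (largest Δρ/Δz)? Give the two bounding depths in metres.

Compute the density gradient over each adjacent pair:
  52–68 m: Δρ/Δz = 0.023/16 = 1.4 × 10⁻³ kg m⁻⁴
  68–88 m: Δρ/Δz = 0.119/20 = 5.9 × 10⁻³ kg m⁻⁴
  88–101 m: Δρ/Δz = 0.146/13 = 0.011 kg m⁻⁴
  101–186 m: Δρ/Δz = 0.421/85 = 5.0 × 10⁻³ kg m⁻⁴
  186–233 m: Δρ/Δz = 0.935/47 = 0.020 kg m⁻⁴
The largest gradient is in the 186–233 m interval — the pycnocline.

186–233 m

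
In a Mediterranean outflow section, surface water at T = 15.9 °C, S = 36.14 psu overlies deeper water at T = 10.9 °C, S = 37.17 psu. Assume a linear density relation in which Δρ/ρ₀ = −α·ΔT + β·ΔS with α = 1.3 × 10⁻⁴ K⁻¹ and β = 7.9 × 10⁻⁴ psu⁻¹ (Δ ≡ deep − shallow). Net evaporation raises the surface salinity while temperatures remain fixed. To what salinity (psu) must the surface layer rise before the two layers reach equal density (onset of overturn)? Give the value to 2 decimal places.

37.99 psu

Neutral buoyancy requires −α(T_deep − T_surf) + β(S_deep − S_surf′) = 0.
S_surf′ = S_deep − (α/β)·ΔT = 37.17 − (1.3 × 10⁻⁴/7.9 × 10⁻⁴)·(-5.0) = 37.9928 psu.
Increase required: 37.9928 − 36.14 = 1.8528 psu.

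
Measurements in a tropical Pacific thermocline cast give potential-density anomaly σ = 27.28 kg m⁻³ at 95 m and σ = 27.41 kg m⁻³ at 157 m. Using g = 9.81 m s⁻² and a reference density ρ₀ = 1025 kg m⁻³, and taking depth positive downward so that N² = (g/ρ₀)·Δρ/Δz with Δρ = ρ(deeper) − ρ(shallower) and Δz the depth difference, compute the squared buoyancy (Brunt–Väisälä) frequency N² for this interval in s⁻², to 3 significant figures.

2.01 × 10⁻⁵ s⁻²

Δρ = 1027.41 − 1027.28 = 0.13 kg m⁻³ over Δz = 157 − 95 = 62 m.
N² = (9.81/1025) × (0.13/62) = 2.0068 × 10⁻⁵ s⁻² ≈ 2.01 × 10⁻⁵ s⁻².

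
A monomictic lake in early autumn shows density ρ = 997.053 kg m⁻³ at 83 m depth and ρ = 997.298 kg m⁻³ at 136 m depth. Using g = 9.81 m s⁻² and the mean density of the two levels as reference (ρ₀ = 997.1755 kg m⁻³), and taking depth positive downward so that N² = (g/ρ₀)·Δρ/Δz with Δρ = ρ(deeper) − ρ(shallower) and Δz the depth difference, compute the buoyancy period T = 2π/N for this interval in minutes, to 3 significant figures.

15.5 min

Δρ = 997.298 − 997.053 = 0.245 kg m⁻³ over Δz = 136 − 83 = 53 m.
N² = (9.81/997.1755) × (0.245/53) = 4.5477 × 10⁻⁵ s⁻².
N = √(4.5477 × 10⁻⁵) = 6.7437 × 10⁻³ rad s⁻¹, so T = 2π/N = 931.71 s = 15.529 min ≈ 15.5 min.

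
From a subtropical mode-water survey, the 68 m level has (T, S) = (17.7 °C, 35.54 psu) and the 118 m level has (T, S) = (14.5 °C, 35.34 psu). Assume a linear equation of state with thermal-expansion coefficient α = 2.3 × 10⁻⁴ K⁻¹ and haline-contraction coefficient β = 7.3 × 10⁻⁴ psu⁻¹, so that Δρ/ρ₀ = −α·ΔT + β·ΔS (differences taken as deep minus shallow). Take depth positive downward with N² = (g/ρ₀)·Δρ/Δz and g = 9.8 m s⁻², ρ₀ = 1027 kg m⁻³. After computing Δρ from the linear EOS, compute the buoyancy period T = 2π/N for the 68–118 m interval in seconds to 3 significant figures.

584 s

ΔT = -3.2 K, ΔS = -0.20 psu (deep − shallow).
Δρ/ρ₀ = −αΔT + βΔS = 7.36 × 10⁻⁴ − 1.46 × 10⁻⁴ = 5.90 × 10⁻⁴, so Δρ ≈ 0.6059 kg m⁻³.
N² = (g/ρ₀)·Δρ/Δz = g·(Δρ/ρ₀)/Δz = 9.8 × 5.90 × 10⁻⁴ / 50 = 1.1564 × 10⁻⁴ s⁻².
N = √(1.1564 × 10⁻⁴) = 0.010754 rad s⁻¹ → T = 2π/N = 584.26 s ≈ 584 s.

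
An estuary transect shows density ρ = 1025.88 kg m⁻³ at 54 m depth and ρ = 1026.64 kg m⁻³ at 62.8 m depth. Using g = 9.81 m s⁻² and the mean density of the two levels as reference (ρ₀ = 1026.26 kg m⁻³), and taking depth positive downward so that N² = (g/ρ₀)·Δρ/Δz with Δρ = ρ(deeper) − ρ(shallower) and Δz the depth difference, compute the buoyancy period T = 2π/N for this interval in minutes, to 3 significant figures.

Δρ = 1026.64 − 1025.88 = 0.76 kg m⁻³ over Δz = 62.8 − 54 = 8.8 m.
N² = (9.81/1026.26) × (0.76/8.8) = 8.2555 × 10⁻⁴ s⁻².
N = √(8.2555 × 10⁻⁴) = 0.028732 rad s⁻¹, so T = 2π/N = 218.68 s = 3.6447 min ≈ 3.64 min.

3.64 min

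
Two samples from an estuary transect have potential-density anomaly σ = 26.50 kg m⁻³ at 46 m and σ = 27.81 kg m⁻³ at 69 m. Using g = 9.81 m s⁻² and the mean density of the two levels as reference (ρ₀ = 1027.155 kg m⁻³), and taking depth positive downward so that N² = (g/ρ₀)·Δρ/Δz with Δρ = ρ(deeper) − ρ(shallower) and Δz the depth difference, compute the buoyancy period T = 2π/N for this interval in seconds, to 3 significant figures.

269 s

Δρ = 1027.81 − 1026.50 = 1.31 kg m⁻³ over Δz = 69 − 46 = 23 m.
N² = (9.81/1027.155) × (1.31/23) = 5.4397 × 10⁻⁴ s⁻².
N = √(5.4397 × 10⁻⁴) = 0.023323 rad s⁻¹, so T = 2π/N = 269.40 s ≈ 269 s.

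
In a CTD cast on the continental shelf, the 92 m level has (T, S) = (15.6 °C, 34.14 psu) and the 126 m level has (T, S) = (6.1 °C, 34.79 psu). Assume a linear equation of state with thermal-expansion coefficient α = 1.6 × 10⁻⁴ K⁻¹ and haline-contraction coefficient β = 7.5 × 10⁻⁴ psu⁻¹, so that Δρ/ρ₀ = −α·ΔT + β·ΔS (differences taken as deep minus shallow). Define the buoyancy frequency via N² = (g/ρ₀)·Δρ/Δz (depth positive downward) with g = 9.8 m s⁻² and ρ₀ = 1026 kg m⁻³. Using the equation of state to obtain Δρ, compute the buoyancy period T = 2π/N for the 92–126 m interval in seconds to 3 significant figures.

ΔT = -9.5 K, ΔS = +0.65 psu (deep − shallow).
Δρ/ρ₀ = −αΔT + βΔS = 1.52 × 10⁻³ + 4.875 × 10⁻⁴ = 2.0075 × 10⁻³, so Δρ ≈ 2.060 kg m⁻³.
N² = (g/ρ₀)·Δρ/Δz = g·(Δρ/ρ₀)/Δz = 9.8 × 2.0075 × 10⁻³ / 34 = 5.7863 × 10⁻⁴ s⁻².
N = √(5.7863 × 10⁻⁴) = 0.024055 rad s⁻¹ → T = 2π/N = 261.20 s ≈ 261 s.

261 s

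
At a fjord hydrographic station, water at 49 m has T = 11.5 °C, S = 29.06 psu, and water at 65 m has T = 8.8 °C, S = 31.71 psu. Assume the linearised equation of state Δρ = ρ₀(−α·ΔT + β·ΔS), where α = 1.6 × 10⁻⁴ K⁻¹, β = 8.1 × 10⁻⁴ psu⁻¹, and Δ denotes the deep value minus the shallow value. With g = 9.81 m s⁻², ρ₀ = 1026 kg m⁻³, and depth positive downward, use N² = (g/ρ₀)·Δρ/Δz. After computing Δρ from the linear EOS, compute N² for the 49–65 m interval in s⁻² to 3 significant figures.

ΔT = -2.7 K, ΔS = +2.65 psu (deep − shallow).
Δρ/ρ₀ = −αΔT + βΔS = 4.32 × 10⁻⁴ + 2.1465 × 10⁻³ = 2.5785 × 10⁻³, so Δρ ≈ 2.646 kg m⁻³.
N² = (g/ρ₀)·Δρ/Δz = g·(Δρ/ρ₀)/Δz = 9.81 × 2.5785 × 10⁻³ / 16 = 1.5809 × 10⁻³ s⁻² ≈ 1.58 × 10⁻³ s⁻².

1.58 × 10⁻³ s⁻²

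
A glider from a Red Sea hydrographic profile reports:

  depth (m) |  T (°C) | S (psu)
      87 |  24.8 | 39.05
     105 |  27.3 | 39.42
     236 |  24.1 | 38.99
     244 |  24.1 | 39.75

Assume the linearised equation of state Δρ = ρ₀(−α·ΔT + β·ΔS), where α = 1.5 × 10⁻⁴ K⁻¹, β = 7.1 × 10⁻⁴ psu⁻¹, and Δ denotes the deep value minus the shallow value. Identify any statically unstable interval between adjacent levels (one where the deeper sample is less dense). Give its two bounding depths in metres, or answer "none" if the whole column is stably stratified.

Evaluate Δρ/ρ₀ = −αΔT + βΔS across each adjacent pair:
  87–105 m: −αΔT+βΔS = −(1.5 × 10⁻⁴)(+2.5)+(7.1 × 10⁻⁴)(+0.37) = -1.1 × 10⁻⁴ → UNSTABLE
  105–236 m: −αΔT+βΔS = −(1.5 × 10⁻⁴)(-3.2)+(7.1 × 10⁻⁴)(-0.43) = 1.7 × 10⁻⁴ → stable
  236–244 m: −αΔT+βΔS = −(1.5 × 10⁻⁴)(+0.0)+(7.1 × 10⁻⁴)(+0.76) = 5.4 × 10⁻⁴ → stable
The 87–105 m interval has Δρ < 0: lighter water underlies denser water.

87–105 m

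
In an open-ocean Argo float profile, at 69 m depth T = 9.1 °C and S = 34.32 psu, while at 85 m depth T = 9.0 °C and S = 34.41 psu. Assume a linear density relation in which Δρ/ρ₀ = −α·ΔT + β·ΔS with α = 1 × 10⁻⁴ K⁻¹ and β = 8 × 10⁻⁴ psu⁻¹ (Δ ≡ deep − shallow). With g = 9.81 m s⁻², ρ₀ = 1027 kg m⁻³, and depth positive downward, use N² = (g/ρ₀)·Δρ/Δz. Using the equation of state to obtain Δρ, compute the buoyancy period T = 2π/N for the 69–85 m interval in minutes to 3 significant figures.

ΔT = -0.1 K, ΔS = +0.09 psu (deep − shallow).
Δρ/ρ₀ = −αΔT + βΔS = 1.00 × 10⁻⁵ + 7.20 × 10⁻⁵ = 8.20 × 10⁻⁵, so Δρ ≈ 0.08421 kg m⁻³.
N² = (g/ρ₀)·Δρ/Δz = g·(Δρ/ρ₀)/Δz = 9.81 × 8.20 × 10⁻⁵ / 16 = 5.0276 × 10⁻⁵ s⁻².
N = √(5.0276 × 10⁻⁵) = 7.0906 × 10⁻³ rad s⁻¹ → T = 2π/N = 886.13 s = 14.769 min ≈ 14.8 min.

14.8 min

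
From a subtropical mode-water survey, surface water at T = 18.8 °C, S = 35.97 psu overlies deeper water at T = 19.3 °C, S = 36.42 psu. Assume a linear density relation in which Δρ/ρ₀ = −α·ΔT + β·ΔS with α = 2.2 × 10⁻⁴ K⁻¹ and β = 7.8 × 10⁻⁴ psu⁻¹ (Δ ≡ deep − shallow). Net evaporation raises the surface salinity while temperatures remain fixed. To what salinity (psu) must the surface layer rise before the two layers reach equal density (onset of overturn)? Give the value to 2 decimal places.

Neutral buoyancy requires −α(T_deep − T_surf) + β(S_deep − S_surf′) = 0.
S_surf′ = S_deep − (α/β)·ΔT = 36.42 − (2.2 × 10⁻⁴/7.8 × 10⁻⁴)·(+0.5) = 36.2790 psu.
Increase required: 36.2790 − 35.97 = 0.3090 psu.

36.28 psu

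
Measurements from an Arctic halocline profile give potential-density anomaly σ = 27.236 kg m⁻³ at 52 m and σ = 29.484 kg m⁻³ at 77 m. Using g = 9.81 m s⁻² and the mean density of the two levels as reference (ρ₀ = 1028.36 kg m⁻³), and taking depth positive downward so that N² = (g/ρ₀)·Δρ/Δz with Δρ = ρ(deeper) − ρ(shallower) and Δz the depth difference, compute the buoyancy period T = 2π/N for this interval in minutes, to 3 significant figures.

Δρ = 1029.484 − 1027.236 = 2.248 kg m⁻³ over Δz = 77 − 52 = 25 m.
N² = (9.81/1028.36) × (2.248/25) = 8.5779 × 10⁻⁴ s⁻².
N = √(8.5779 × 10⁻⁴) = 0.029288 rad s⁻¹, so T = 2π/N = 214.53 s = 3.5755 min ≈ 3.58 min.

3.58 min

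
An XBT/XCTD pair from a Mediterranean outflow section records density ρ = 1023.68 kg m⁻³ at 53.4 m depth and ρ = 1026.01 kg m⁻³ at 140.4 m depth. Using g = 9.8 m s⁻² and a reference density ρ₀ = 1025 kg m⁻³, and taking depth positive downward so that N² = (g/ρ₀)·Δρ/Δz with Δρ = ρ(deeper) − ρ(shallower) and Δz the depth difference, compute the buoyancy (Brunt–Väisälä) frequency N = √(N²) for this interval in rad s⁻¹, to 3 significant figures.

Δρ = 1026.01 − 1023.68 = 2.33 kg m⁻³ over Δz = 140.4 − 53.4 = 87 m.
N² = (9.8/1025) × (2.33/87) = 2.5606 × 10⁻⁴ s⁻².
N = √(2.5606 × 10⁻⁴) = 0.016002 rad s⁻¹ ≈ 0.0160 rad s⁻¹.

0.0160 rad s⁻¹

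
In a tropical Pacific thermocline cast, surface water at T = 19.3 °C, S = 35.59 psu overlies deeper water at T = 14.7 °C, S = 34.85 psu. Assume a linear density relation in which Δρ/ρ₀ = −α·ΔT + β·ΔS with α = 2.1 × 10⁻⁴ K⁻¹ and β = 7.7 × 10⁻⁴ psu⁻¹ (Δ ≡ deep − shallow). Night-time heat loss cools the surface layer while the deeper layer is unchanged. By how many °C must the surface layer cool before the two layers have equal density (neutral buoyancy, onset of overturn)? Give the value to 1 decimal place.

1.9 °C

Neutral buoyancy requires Δρ = 0, i.e. −α(T_deep − T_surf′) + β(S_deep − S_surf) = 0.
T_surf′ = T_deep − (β/α)·ΔS = 14.7 − (7.7 × 10⁻⁴/2.1 × 10⁻⁴)·(-0.74) = 17.413 °C.
Cooling required: 19.3 − (17.413) = 1.887 °C.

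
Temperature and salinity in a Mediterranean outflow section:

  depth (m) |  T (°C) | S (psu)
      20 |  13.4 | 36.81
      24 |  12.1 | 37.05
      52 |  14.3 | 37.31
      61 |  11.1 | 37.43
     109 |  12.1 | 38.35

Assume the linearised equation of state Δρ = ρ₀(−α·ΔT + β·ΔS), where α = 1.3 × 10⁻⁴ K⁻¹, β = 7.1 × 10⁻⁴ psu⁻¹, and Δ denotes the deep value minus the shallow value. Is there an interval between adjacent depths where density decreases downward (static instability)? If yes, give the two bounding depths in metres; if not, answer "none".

Evaluate Δρ/ρ₀ = −αΔT + βΔS across each adjacent pair:
  20–24 m: −αΔT+βΔS = −(1.3 × 10⁻⁴)(-1.3)+(7.1 × 10⁻⁴)(+0.24) = 3.4 × 10⁻⁴ → stable
  24–52 m: −αΔT+βΔS = −(1.3 × 10⁻⁴)(+2.2)+(7.1 × 10⁻⁴)(+0.26) = -1.0 × 10⁻⁴ → UNSTABLE
  52–61 m: −αΔT+βΔS = −(1.3 × 10⁻⁴)(-3.2)+(7.1 × 10⁻⁴)(+0.12) = 5.0 × 10⁻⁴ → stable
  61–109 m: −αΔT+βΔS = −(1.3 × 10⁻⁴)(+1.0)+(7.1 × 10⁻⁴)(+0.92) = 5.2 × 10⁻⁴ → stable
The 24–52 m interval has Δρ < 0: lighter water underlies denser water.

24–52 m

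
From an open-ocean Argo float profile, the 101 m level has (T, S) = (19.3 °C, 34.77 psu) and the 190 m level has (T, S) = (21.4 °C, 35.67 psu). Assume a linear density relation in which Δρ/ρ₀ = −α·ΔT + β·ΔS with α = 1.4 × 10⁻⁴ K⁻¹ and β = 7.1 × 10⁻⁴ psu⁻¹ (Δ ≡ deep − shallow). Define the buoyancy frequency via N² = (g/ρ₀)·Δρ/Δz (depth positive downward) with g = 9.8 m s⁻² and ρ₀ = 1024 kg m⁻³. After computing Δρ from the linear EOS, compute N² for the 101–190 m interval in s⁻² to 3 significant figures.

ΔT = +2.1 K, ΔS = +0.90 psu (deep − shallow).
Δρ/ρ₀ = −αΔT + βΔS = -2.94 × 10⁻⁴ + 6.39 × 10⁻⁴ = 3.45 × 10⁻⁴, so Δρ ≈ 0.3533 kg m⁻³.
N² = (g/ρ₀)·Δρ/Δz = g·(Δρ/ρ₀)/Δz = 9.8 × 3.45 × 10⁻⁴ / 89 = 3.7989 × 10⁻⁵ s⁻² ≈ 3.80 × 10⁻⁵ s⁻².

3.80 × 10⁻⁵ s⁻²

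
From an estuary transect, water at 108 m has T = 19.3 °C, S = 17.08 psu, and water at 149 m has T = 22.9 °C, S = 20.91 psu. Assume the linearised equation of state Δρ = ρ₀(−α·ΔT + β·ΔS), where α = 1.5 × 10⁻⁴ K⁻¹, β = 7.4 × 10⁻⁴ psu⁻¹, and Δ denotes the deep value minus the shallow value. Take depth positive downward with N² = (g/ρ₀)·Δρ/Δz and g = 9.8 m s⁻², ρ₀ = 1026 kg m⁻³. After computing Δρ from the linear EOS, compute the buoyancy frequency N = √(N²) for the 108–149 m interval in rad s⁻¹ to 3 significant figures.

0.0234 rad s⁻¹

ΔT = +3.6 K, ΔS = +3.83 psu (deep − shallow).
Δρ/ρ₀ = −αΔT + βΔS = -5.40 × 10⁻⁴ + 2.8342 × 10⁻³ = 2.2942 × 10⁻³, so Δρ ≈ 2.354 kg m⁻³.
N² = (g/ρ₀)·Δρ/Δz = g·(Δρ/ρ₀)/Δz = 9.8 × 2.2942 × 10⁻³ / 41 = 5.4837 × 10⁻⁴ s⁻².
N = √(5.4837 × 10⁻⁴) = 0.023417 rad s⁻¹ ≈ 0.0234 rad s⁻¹.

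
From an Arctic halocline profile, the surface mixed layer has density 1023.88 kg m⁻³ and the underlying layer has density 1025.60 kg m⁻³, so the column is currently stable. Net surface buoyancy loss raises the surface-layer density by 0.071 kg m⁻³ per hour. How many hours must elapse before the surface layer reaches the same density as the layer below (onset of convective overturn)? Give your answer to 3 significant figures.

Density deficit of the surface layer: 1025.60 − 1023.88 = 1.72 kg m⁻³.
Required change = 1.72 / 0.071 = 24.2 hours.

24.2 hours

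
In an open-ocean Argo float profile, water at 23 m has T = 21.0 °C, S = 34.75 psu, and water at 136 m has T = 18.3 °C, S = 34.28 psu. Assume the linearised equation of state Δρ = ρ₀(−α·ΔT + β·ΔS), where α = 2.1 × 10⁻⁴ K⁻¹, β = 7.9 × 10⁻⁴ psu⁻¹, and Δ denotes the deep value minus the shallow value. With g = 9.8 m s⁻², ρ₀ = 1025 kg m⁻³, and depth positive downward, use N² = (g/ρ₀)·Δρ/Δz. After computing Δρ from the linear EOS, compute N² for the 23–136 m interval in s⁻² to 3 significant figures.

ΔT = -2.7 K, ΔS = -0.47 psu (deep − shallow).
Δρ/ρ₀ = −αΔT + βΔS = 5.67 × 10⁻⁴ − 3.713 × 10⁻⁴ = 1.957 × 10⁻⁴, so Δρ ≈ 0.2006 kg m⁻³.
N² = (g/ρ₀)·Δρ/Δz = g·(Δρ/ρ₀)/Δz = 9.8 × 1.957 × 10⁻⁴ / 113 = 1.6972 × 10⁻⁵ s⁻² ≈ 1.70 × 10⁻⁵ s⁻².

1.70 × 10⁻⁵ s⁻²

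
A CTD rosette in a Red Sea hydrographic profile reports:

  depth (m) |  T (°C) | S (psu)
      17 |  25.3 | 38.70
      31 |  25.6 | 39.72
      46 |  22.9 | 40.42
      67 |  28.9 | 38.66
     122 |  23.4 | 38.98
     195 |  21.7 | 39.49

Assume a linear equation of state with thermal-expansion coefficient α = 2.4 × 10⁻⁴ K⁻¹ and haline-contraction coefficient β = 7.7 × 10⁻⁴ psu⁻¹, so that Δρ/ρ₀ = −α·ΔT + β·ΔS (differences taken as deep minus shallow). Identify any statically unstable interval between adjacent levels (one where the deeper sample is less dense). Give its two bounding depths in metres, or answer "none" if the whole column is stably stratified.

46–67 m

Evaluate Δρ/ρ₀ = −αΔT + βΔS across each adjacent pair:
  17–31 m: −αΔT+βΔS = −(2.4 × 10⁻⁴)(+0.3)+(7.7 × 10⁻⁴)(+1.02) = 7.1 × 10⁻⁴ → stable
  31–46 m: −αΔT+βΔS = −(2.4 × 10⁻⁴)(-2.7)+(7.7 × 10⁻⁴)(+0.70) = 1.2 × 10⁻³ → stable
  46–67 m: −αΔT+βΔS = −(2.4 × 10⁻⁴)(+6.0)+(7.7 × 10⁻⁴)(-1.76) = -2.8 × 10⁻³ → UNSTABLE
  67–122 m: −αΔT+βΔS = −(2.4 × 10⁻⁴)(-5.5)+(7.7 × 10⁻⁴)(+0.32) = 1.6 × 10⁻³ → stable
  122–195 m: −αΔT+βΔS = −(2.4 × 10⁻⁴)(-1.7)+(7.7 × 10⁻⁴)(+0.51) = 8.0 × 10⁻⁴ → stable
The 46–67 m interval has Δρ < 0: lighter water underlies denser water.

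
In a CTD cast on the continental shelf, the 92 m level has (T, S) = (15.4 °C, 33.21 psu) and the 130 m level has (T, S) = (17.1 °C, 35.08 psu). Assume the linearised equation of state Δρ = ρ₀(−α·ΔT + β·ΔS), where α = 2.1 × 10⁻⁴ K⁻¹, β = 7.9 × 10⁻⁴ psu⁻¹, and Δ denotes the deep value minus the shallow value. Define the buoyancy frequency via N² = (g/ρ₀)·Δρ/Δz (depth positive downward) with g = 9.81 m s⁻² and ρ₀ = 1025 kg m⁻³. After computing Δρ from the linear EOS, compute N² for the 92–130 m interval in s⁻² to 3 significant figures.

2.89 × 10⁻⁴ s⁻²

ΔT = +1.7 K, ΔS = +1.87 psu (deep − shallow).
Δρ/ρ₀ = −αΔT + βΔS = -3.57 × 10⁻⁴ + 1.4773 × 10⁻³ = 1.1203 × 10⁻³, so Δρ ≈ 1.148 kg m⁻³.
N² = (g/ρ₀)·Δρ/Δz = g·(Δρ/ρ₀)/Δz = 9.81 × 1.1203 × 10⁻³ / 38 = 2.8921 × 10⁻⁴ s⁻² ≈ 2.89 × 10⁻⁴ s⁻².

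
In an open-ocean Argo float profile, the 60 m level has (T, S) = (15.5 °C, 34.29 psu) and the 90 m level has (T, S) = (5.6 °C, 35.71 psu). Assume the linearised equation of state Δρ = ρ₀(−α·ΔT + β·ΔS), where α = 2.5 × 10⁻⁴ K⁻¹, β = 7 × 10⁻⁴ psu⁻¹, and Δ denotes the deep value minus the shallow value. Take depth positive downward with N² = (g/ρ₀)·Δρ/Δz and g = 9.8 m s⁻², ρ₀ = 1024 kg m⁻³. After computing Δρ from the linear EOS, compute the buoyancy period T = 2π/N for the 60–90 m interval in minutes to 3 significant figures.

3.11 min

ΔT = -9.9 K, ΔS = +1.42 psu (deep − shallow).
Δρ/ρ₀ = −αΔT + βΔS = 2.475 × 10⁻³ + 9.94 × 10⁻⁴ = 3.469 × 10⁻³, so Δρ ≈ 3.552 kg m⁻³.
N² = (g/ρ₀)·Δρ/Δz = g·(Δρ/ρ₀)/Δz = 9.8 × 3.469 × 10⁻³ / 30 = 1.1332 × 10⁻³ s⁻².
N = √(1.1332 × 10⁻³) = 0.033663 rad s⁻¹ → T = 2π/N = 186.65 s = 3.1108 min ≈ 3.11 min.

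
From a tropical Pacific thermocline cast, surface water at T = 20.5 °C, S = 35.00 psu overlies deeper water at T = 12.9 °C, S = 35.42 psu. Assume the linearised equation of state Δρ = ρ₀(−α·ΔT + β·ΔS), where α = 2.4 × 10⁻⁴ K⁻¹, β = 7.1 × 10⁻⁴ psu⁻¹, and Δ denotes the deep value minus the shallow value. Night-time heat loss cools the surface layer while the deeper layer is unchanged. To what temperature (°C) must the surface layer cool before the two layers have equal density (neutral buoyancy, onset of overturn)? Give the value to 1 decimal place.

Neutral buoyancy requires Δρ = 0, i.e. −α(T_deep − T_surf′) + β(S_deep − S_surf) = 0.
T_surf′ = T_deep − (β/α)·ΔS = 12.9 − (7.1 × 10⁻⁴/2.4 × 10⁻⁴)·(+0.42) = 11.658 °C.
Cooling required: 20.5 − (11.658) = 8.842 °C.

11.7 °C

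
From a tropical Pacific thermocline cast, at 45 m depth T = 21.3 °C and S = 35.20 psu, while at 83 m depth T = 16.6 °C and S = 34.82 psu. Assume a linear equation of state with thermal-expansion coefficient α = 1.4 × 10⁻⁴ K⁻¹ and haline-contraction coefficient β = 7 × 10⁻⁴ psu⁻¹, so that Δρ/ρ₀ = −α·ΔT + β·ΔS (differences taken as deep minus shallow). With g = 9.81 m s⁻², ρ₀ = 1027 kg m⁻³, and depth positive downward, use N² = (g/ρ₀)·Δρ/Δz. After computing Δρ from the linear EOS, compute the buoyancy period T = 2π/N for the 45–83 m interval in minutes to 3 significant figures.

10.4 min

ΔT = -4.7 K, ΔS = -0.38 psu (deep − shallow).
Δρ/ρ₀ = −αΔT + βΔS = 6.58 × 10⁻⁴ − 2.66 × 10⁻⁴ = 3.92 × 10⁻⁴, so Δρ ≈ 0.4026 kg m⁻³.
N² = (g/ρ₀)·Δρ/Δz = g·(Δρ/ρ₀)/Δz = 9.81 × 3.92 × 10⁻⁴ / 38 = 1.0120 × 10⁻⁴ s⁻².
N = √(1.0120 × 10⁻⁴) = 0.010060 rad s⁻¹ → T = 2π/N = 624.57 s = 10.410 min ≈ 10.4 min.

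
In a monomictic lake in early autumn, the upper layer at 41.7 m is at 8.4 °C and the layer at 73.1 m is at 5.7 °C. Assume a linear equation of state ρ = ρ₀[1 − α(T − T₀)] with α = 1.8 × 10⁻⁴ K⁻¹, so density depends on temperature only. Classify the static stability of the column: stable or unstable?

stable

ΔT = 5.7 − 8.4 = -2.7 K, so Δρ/ρ₀ = −αΔT = 4.86 × 10⁻⁴.
Δρ/ρ₀ > 0, so Δρ > 0: deeper water is denser → statically stable.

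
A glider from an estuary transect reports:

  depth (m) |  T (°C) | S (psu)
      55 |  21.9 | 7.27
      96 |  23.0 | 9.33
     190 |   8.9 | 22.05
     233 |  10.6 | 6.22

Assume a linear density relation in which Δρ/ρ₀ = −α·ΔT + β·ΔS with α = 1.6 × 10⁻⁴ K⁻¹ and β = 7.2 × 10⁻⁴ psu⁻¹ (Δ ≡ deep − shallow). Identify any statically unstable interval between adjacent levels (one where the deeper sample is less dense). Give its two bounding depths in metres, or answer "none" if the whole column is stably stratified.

Evaluate Δρ/ρ₀ = −αΔT + βΔS across each adjacent pair:
  55–96 m: −αΔT+βΔS = −(1.6 × 10⁻⁴)(+1.1)+(7.2 × 10⁻⁴)(+2.06) = 1.3 × 10⁻³ → stable
  96–190 m: −αΔT+βΔS = −(1.6 × 10⁻⁴)(-14.1)+(7.2 × 10⁻⁴)(+12.72) = 0.011 → stable
  190–233 m: −αΔT+βΔS = −(1.6 × 10⁻⁴)(+1.7)+(7.2 × 10⁻⁴)(-15.83) = -0.012 → UNSTABLE
The 190–233 m interval has Δρ < 0: lighter water underlies denser water.

190–233 m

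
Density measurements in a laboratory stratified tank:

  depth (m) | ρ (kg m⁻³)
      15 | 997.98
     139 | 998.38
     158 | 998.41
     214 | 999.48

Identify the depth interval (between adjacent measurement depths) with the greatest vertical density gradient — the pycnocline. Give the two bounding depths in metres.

Compute the density gradient over each adjacent pair:
  15–139 m: Δρ/Δz = 0.40/124 = 3.2 × 10⁻³ kg m⁻⁴
  139–158 m: Δρ/Δz = 0.03/19 = 1.6 × 10⁻³ kg m⁻⁴
  158–214 m: Δρ/Δz = 1.07/56 = 0.019 kg m⁻⁴
The largest gradient is in the 158–214 m interval — the pycnocline.

158–214 m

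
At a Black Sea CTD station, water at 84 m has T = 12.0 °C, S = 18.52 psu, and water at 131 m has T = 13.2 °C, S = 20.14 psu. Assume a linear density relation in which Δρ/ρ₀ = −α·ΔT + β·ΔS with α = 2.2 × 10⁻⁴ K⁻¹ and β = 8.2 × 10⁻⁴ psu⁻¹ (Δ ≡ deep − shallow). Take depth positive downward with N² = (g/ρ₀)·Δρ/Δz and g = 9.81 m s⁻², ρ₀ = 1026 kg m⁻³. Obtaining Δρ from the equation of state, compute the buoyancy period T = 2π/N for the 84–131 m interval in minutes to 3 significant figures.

ΔT = +1.2 K, ΔS = +1.62 psu (deep − shallow).
Δρ/ρ₀ = −αΔT + βΔS = -2.64 × 10⁻⁴ + 1.3284 × 10⁻³ = 1.0644 × 10⁻³, so Δρ ≈ 1.092 kg m⁻³.
N² = (g/ρ₀)·Δρ/Δz = g·(Δρ/ρ₀)/Δz = 9.81 × 1.0644 × 10⁻³ / 47 = 2.2217 × 10⁻⁴ s⁻².
N = √(2.2217 × 10⁻⁴) = 0.014905 rad s⁻¹ → T = 2π/N = 421.55 s = 7.0258 min ≈ 7.03 min.

7.03 min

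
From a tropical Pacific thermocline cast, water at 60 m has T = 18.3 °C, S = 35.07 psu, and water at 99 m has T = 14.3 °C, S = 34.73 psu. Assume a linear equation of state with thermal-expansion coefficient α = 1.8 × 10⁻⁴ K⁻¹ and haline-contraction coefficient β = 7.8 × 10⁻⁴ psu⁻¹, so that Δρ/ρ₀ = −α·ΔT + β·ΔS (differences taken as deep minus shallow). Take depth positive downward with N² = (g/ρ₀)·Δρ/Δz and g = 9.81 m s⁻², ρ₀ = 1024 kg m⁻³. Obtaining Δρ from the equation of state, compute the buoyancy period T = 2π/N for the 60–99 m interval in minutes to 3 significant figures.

9.79 min

ΔT = -4.0 K, ΔS = -0.34 psu (deep − shallow).
Δρ/ρ₀ = −αΔT + βΔS = 7.20 × 10⁻⁴ − 2.652 × 10⁻⁴ = 4.548 × 10⁻⁴, so Δρ ≈ 0.4657 kg m⁻³.
N² = (g/ρ₀)·Δρ/Δz = g·(Δρ/ρ₀)/Δz = 9.81 × 4.548 × 10⁻⁴ / 39 = 1.1440 × 10⁻⁴ s⁻².
N = √(1.1440 × 10⁻⁴) = 0.010696 rad s⁻¹ → T = 2π/N = 587.43 s = 9.7905 min ≈ 9.79 min.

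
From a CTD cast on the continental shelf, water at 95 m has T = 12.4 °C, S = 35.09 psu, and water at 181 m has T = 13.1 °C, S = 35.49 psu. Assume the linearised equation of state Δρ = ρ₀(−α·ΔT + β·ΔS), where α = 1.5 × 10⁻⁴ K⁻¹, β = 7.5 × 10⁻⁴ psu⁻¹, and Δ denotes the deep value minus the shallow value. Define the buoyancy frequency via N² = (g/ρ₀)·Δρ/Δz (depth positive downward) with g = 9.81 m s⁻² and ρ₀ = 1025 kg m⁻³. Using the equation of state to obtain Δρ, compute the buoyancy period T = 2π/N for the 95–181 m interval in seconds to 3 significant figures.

ΔT = +0.7 K, ΔS = +0.40 psu (deep − shallow).
Δρ/ρ₀ = −αΔT + βΔS = -1.05 × 10⁻⁴ + 3.00 × 10⁻⁴ = 1.95 × 10⁻⁴, so Δρ ≈ 0.1999 kg m⁻³.
N² = (g/ρ₀)·Δρ/Δz = g·(Δρ/ρ₀)/Δz = 9.81 × 1.95 × 10⁻⁴ / 86 = 2.2244 × 10⁻⁵ s⁻².
N = √(2.2244 × 10⁻⁵) = 4.7164 × 10⁻³ rad s⁻¹ → T = 2π/N = 1.3322 × 10³ s ≈ 1.33 × 10³ s.

1.33 × 10³ s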